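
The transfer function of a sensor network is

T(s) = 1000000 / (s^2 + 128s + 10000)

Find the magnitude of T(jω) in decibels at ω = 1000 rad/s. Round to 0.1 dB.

At s = jω = j1000:
quadratic: (j1000)² + 128·j1000 + 10000 = -990000 + j128000 → |·| ≈ 9.9824e+05, ∠ ≈ 172.63°
|T| = 1000000 / 9.9824e+05 ≈ 1.0018
Gain = 20 log₁₀(1.0018) ≈ 0.02 dB

0.0 dB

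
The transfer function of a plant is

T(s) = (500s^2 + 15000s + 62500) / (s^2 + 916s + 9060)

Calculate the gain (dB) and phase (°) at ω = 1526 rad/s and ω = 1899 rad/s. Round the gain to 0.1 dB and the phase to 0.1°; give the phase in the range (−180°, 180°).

ω = 1526: 52.7 dB, 29.9°; ω = 1899: 53.1 dB, 24.9°

Substitute s = j1526:
Numerator: 500(j1526)^2 + 15000(j1526) + 62500 = -1164275500 + j22890000
Denominator: (j1526)^2 + 916(j1526) + 9060 = -2319616 + j1397816
|N| = √(1164275500² + 22890000²) ≈ 1.1645e+09, ∠N ≈ 178.87°
|D| = √(2319616² + 1397816²) ≈ 2.7082e+06, ∠D ≈ 148.93°
|T| = 1.1645e+09 / 2.7082e+06 ≈ 429.99
Gain = 20 log₁₀(429.99) ≈ 52.67 dB
∠T = 178.87° − 148.93° = 29.94°

Substitute s = j1899:
Numerator: 500(j1899)^2 + 15000(j1899) + 62500 = -1803038000 + j28485000
Denominator: (j1899)^2 + 916(j1899) + 9060 = -3597141 + j1739484
|N| = √(1803038000² + 28485000²) ≈ 1.8033e+09, ∠N ≈ 179.09°
|D| = √(3597141² + 1739484²) ≈ 3.9957e+06, ∠D ≈ 154.19°
|T| = 1.8033e+09 / 3.9957e+06 ≈ 451.31
Gain = 20 log₁₀(451.31) ≈ 53.09 dB
∠T = 179.09° − 154.19° = 24.90°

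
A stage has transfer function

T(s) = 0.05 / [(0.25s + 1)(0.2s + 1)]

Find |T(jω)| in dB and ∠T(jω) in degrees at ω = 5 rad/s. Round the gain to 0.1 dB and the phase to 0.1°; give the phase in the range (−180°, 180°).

-33.1 dB, -96.3°

At ω = 5 rad/s:
pole (1 + j5·0.25) = 1 + j1.25 → |·| ≈ 1.6008, ∠ ≈ 51.34°
pole (1 + j5·0.2) = 1 + j1 → |·| ≈ 1.4142, ∠ ≈ 45.00°
|T| = 0.05 · 1 / (1.6008 · 1.4142) ≈ 0.022086
Gain = 20 log₁₀(0.022086) ≈ -33.12 dB
∠T = (0°) − (51.34° + 45.00°) = -96.34°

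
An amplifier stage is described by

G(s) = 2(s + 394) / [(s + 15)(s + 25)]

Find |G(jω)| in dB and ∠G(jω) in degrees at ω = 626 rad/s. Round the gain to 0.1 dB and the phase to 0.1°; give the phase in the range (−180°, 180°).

At s = jω = j626:
zero (s+394): 394 + j626 → |·| = √(394²+626²) = √547112 ≈ 739.67, ∠ = arctan(626/394) ≈ 57.81°
pole (s+15): 15 + j626 → |·| = √(15²+626²) = √392101 ≈ 626.18, ∠ = arctan(626/15) ≈ 88.63°
pole (s+25): 25 + j626 → |·| = √(25²+626²) = √392501 ≈ 626.5, ∠ = arctan(626/25) ≈ 87.71°
|G| = 2 · 739.67 / 3.923e+05 ≈ 0.0037709
Gain = 20 log₁₀(0.0037709) ≈ -48.47 dB
∠G = 57.81° − 176.34° = -118.53°

-48.5 dB, -118.5°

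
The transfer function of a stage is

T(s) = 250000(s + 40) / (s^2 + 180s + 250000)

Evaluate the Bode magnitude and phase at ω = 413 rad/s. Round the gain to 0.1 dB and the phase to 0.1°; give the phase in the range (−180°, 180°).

At s = jω = j413:
zero (s+40): 40 + j413 → |·| = √(40²+413²) = √172169 ≈ 414.93, ∠ = arctan(413/40) ≈ 84.47°
quadratic: (j413)² + 180·j413 + 250000 = 79431 + j74340 → |·| ≈ 1.0879e+05, ∠ ≈ 43.10°
|T| = 250000 · 414.93 / 1.0879e+05 ≈ 953.51
Gain = 20 log₁₀(953.51) ≈ 59.59 dB
∠T = 84.47° − 43.10° = 41.37°

59.6 dB, 41.4°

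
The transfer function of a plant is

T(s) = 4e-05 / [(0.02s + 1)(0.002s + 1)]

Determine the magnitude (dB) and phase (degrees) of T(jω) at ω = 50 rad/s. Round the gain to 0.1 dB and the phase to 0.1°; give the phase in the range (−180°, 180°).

-91.0 dB, -50.7°

At ω = 50 rad/s:
pole (1 + j50·0.02) = 1 + j1 → |·| ≈ 1.4142, ∠ ≈ 45.00°
pole (1 + j50·0.002) = 1 + j0.1 → |·| ≈ 1.005, ∠ ≈ 5.71°
|T| = 4e-05 · 1 / (1.4142 · 1.005) ≈ 2.8144e-05
Gain = 20 log₁₀(2.8144e-05) ≈ -91.01 dB
∠T = (0°) − (45.00° + 5.71°) = -50.71°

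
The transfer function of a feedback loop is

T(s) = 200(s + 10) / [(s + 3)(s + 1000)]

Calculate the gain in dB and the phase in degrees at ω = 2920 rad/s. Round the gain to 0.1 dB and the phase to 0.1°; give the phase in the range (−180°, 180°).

-23.8 dB, -71.2°

At s = jω = j2920:
zero (s+10): 10 + j2920 → |·| = √(10²+2920²) = √8526500 ≈ 2920, ∠ = arctan(2920/10) ≈ 89.80°
pole (s+3): 3 + j2920 → |·| = √(3²+2920²) = √8526409 ≈ 2920, ∠ = arctan(2920/3) ≈ 89.94°
pole (s+1000): 1000 + j2920 → |·| = √(1000²+2920²) = √9526400 ≈ 3086.5, ∠ = arctan(2920/1000) ≈ 71.10°
|T| = 200 · 2920 / 9.0126e+06 ≈ 0.064798
Gain = 20 log₁₀(0.064798) ≈ -23.77 dB
∠T = 89.80° − 161.04° = -71.24°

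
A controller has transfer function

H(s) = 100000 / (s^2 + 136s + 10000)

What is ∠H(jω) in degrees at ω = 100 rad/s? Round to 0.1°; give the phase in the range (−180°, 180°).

At s = jω = j100:
quadratic: (j100)² + 136·j100 + 10000 = 0 + j13600 → |·| ≈ 13600, ∠ ≈ 90.00°
∠H = 0.00° − 90.00° = -90.00°

-90.0°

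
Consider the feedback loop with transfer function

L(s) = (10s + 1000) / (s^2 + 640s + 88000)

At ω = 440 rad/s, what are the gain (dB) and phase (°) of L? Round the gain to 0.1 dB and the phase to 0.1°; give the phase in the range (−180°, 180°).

-36.5 dB, -33.4°

Substitute s = j440:
Numerator: 10(j440) + 1000 = 1000 + j4400
Denominator: (j440)^2 + 640(j440) + 88000 = -105600 + j281600
|N| = √(1000² + 4400²) ≈ 4512.2, ∠N ≈ 77.20°
|D| = √(105600² + 281600²) ≈ 3.0075e+05, ∠D ≈ 110.56°
|L| = 4512.2 / 3.0075e+05 ≈ 0.015003
Gain = 20 log₁₀(0.015003) ≈ -36.48 dB
∠L = 77.20° − 110.56° = -33.36°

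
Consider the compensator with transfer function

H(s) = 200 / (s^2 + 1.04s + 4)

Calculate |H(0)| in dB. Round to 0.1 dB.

H(0) = 200 / 4 = 50
20 log₁₀(50) ≈ 33.98 dB

34.0 dB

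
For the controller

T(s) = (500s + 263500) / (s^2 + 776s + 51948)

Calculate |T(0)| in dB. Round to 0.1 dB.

14.1 dB

T(0) = 263500 / 51948 ≈ 5.0724
20 log₁₀(5.0724) ≈ 14.10 dB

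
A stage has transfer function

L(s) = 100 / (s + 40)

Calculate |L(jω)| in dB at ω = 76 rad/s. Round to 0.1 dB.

1.3 dB

Substitute s = j76:
Numerator: 100 = 100 + j0
Denominator: (j76) + 40 = 40 + j76
|N| = √(100² + 0²) ≈ 100, ∠N ≈ 0.00°
|D| = √(40² + 76²) ≈ 85.884, ∠D ≈ 62.24°
|L| = 100 / 85.884 ≈ 1.1644
Gain = 20 log₁₀(1.1644) ≈ 1.32 dB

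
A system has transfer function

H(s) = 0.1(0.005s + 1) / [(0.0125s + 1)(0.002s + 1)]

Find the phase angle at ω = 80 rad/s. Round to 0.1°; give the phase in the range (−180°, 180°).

-32.3°

At ω = 80 rad/s:
zero (1 + j80·0.005) = 1 + j0.4 → |·| ≈ 1.077, ∠ ≈ 21.80°
pole (1 + j80·0.0125) = 1 + j1 → |·| ≈ 1.4142, ∠ ≈ 45.00°
pole (1 + j80·0.002) = 1 + j0.16 → |·| ≈ 1.0127, ∠ ≈ 9.09°
∠H = (21.80°) − (45.00° + 9.09°) = -32.29°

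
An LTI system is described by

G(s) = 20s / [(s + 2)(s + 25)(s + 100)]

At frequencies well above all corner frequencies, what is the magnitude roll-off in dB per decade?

Each pole contributes −20 dB/decade at high frequency; each zero contributes +20 dB/decade.
Net: 1 zero(s) − 3 pole(s) → -40 dB/decade.

-40 dB/decade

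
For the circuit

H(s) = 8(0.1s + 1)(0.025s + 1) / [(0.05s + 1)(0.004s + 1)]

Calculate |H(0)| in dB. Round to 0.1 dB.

18.1 dB

H(0) = 8 · 1 / 1 = 8
20 log₁₀(8) ≈ 18.06 dB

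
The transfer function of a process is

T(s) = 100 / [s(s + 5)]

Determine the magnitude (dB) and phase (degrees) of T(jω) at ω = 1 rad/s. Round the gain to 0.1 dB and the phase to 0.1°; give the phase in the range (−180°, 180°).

At s = jω = j1:
pole (s+5): 5 + j1 → |·| = √(5²+1²) = √26 ≈ 5.099, ∠ = arctan(1/5) ≈ 11.31°
pole at origin: |s| = 1, ∠ = 90.00° (in denominator)
|T| = 100 / 5.099 ≈ 19.612
Gain = 20 log₁₀(19.612) ≈ 25.85 dB
∠T = 0.00° − 101.31° = -101.31°

25.9 dB, -101.3°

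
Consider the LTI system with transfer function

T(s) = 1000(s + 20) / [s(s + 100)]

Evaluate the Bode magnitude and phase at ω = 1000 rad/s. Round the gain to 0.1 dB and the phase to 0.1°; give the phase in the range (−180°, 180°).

At s = jω = j1000:
zero (s+20): 20 + j1000 → |·| = √(20²+1000²) = √1000400 ≈ 1000.2, ∠ = arctan(1000/20) ≈ 88.85°
pole (s+100): 100 + j1000 → |·| = √(100²+1000²) = √1010000 ≈ 1005, ∠ = arctan(1000/100) ≈ 84.29°
pole at origin: |s| = 1000, ∠ = 90.00° (in denominator)
|T| = 1000 · 1000.2 / 1.005e+06 ≈ 0.99522
Gain = 20 log₁₀(0.99522) ≈ -0.04 dB
∠T = 88.85° − 174.29° = -85.44°

-0.0 dB, -85.4°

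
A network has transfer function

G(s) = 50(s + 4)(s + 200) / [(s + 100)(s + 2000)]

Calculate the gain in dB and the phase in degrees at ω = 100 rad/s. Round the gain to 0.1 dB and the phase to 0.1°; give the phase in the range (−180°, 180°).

At s = jω = j100:
zero (s+4): 4 + j100 → |·| = √(4²+100²) = √10016 ≈ 100.08, ∠ = arctan(100/4) ≈ 87.71°
zero (s+200): 200 + j100 → |·| = √(200²+100²) = √50000 ≈ 223.61, ∠ = arctan(100/200) ≈ 26.57°
pole (s+100): 100 + j100 → |·| = √(100²+100²) = √20000 ≈ 141.42, ∠ = arctan(100/100) ≈ 45.00°
pole (s+2000): 2000 + j100 → |·| = √(2000²+100²) = √4010000 ≈ 2002.5, ∠ = arctan(100/2000) ≈ 2.86°
|G| = 50 · 22379 / 2.8319e+05 ≈ 3.9512
Gain = 20 log₁₀(3.9512) ≈ 11.93 dB
∠G = 114.28° − 47.86° = 66.42°

11.9 dB, 66.4°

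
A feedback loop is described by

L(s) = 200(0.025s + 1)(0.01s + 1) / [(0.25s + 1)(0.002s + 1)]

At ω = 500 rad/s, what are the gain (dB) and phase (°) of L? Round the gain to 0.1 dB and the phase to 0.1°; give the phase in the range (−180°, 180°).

37.2 dB, 29.6°

At ω = 500 rad/s:
zero (1 + j500·0.025) = 1 + j12.5 → |·| ≈ 12.54, ∠ ≈ 85.43°
zero (1 + j500·0.01) = 1 + j5 → |·| ≈ 5.099, ∠ ≈ 78.69°
pole (1 + j500·0.25) = 1 + j125 → |·| ≈ 125, ∠ ≈ 89.54°
pole (1 + j500·0.002) = 1 + j1 → |·| ≈ 1.4142, ∠ ≈ 45.00°
|L| = 200 · 12.54 · 5.099 / (125 · 1.4142) ≈ 72.342
Gain = 20 log₁₀(72.342) ≈ 37.19 dB
∠L = (85.43° + 78.69°) − (89.54° + 45.00°) = 29.58°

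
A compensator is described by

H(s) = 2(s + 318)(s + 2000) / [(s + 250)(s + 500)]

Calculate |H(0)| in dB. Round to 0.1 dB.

20.2 dB

H(0) = 2·318·2000 / (250·500) = 10.176
20 log₁₀(10.176) ≈ 20.15 dB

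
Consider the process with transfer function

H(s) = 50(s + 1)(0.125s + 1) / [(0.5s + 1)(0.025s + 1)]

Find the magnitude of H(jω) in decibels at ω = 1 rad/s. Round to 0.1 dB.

36.1 dB

At ω = 1 rad/s:
zero (1 + j1·1) = 1 + j1 → |·| ≈ 1.4142, ∠ ≈ 45.00°
zero (1 + j1·0.125) = 1 + j0.125 → |·| ≈ 1.0078, ∠ ≈ 7.13°
pole (1 + j1·0.5) = 1 + j0.5 → |·| ≈ 1.118, ∠ ≈ 26.57°
pole (1 + j1·0.025) = 1 + j0.025 → |·| ≈ 1.0003, ∠ ≈ 1.43°
|H| = 50 · 1.4142 · 1.0078 / (1.118 · 1.0003) ≈ 63.721
Gain = 20 log₁₀(63.721) ≈ 36.09 dB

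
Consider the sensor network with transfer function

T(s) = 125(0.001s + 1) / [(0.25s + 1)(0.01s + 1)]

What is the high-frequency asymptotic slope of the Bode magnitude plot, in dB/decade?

-20 dB/decade

Each pole contributes −20 dB/decade at high frequency; each zero contributes +20 dB/decade.
Net: 1 zero(s) − 2 pole(s) → -20 dB/decade.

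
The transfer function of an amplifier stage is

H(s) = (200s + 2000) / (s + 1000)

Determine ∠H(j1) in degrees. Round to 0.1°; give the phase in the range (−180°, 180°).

5.7°

Substitute s = j1:
Numerator: 200(j1) + 2000 = 2000 + j200
Denominator: (j1) + 1000 = 1000 + j1
|N| = √(2000² + 200²) ≈ 2010, ∠N ≈ 5.71°
|D| = √(1000² + 1²) ≈ 1000, ∠D ≈ 0.06°
∠H = 5.71° − 0.06° = 5.65°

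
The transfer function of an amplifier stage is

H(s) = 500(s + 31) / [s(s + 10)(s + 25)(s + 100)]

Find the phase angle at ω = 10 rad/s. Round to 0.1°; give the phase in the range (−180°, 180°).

At s = jω = j10:
zero (s+31): 31 + j10 → |·| = √(31²+10²) = √1061 ≈ 32.573, ∠ = arctan(10/31) ≈ 17.88°
pole (s+10): 10 + j10 → |·| = √(10²+10²) = √200 ≈ 14.142, ∠ = arctan(10/10) ≈ 45.00°
pole (s+25): 25 + j10 → |·| = √(25²+10²) = √725 ≈ 26.926, ∠ = arctan(10/25) ≈ 21.80°
pole (s+100): 100 + j10 → |·| = √(100²+10²) = √10100 ≈ 100.5, ∠ = arctan(10/100) ≈ 5.71°
pole at origin: |s| = 10, ∠ = 90.00° (in denominator)
∠H = 17.88° − 162.51° = -144.63°

-144.6°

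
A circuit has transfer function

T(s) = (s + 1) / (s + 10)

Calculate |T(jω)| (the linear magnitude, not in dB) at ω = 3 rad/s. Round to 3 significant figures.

At s = jω = j3:
zero (s+1): 1 + j3 → |·| = √(1²+3²) = √10 ≈ 3.1623, ∠ = arctan(3/1) ≈ 71.57°
pole (s+10): 10 + j3 → |·| = √(10²+3²) = √109 ≈ 10.44, ∠ = arctan(3/10) ≈ 16.70°
|T| = 1 · 3.1623 / 10.44 ≈ 0.3029

0.303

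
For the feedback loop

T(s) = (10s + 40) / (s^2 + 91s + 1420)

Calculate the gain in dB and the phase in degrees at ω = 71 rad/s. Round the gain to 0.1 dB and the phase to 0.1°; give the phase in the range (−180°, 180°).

-20.4 dB, -32.5°

Substitute s = j71:
Numerator: 10(j71) + 40 = 40 + j710
Denominator: (j71)^2 + 91(j71) + 1420 = -3621 + j6461
|N| = √(40² + 710²) ≈ 711.13, ∠N ≈ 86.78°
|D| = √(3621² + 6461²) ≈ 7406.5, ∠D ≈ 119.27°
|T| = 711.13 / 7406.5 ≈ 0.096014
Gain = 20 log₁₀(0.096014) ≈ -20.35 dB
∠T = 86.78° − 119.27° = -32.49°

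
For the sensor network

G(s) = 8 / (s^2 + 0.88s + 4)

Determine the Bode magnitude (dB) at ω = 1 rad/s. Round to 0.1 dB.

8.2 dB

At s = jω = j1:
quadratic: (j1)² + 0.88·j1 + 4 = 3 + j0.88 → |·| ≈ 3.1264, ∠ ≈ 16.35°
|G| = 8 / 3.1264 ≈ 2.5589
Gain = 20 log₁₀(2.5589) ≈ 8.16 dB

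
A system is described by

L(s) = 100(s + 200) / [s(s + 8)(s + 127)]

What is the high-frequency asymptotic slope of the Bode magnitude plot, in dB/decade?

Each pole contributes −20 dB/decade at high frequency; each zero contributes +20 dB/decade.
Net: 1 zero(s) − 3 pole(s) → -40 dB/decade.

-40 dB/decade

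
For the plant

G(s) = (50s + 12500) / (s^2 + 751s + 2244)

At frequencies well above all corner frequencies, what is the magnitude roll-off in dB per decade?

Each pole contributes −20 dB/decade at high frequency; each zero contributes +20 dB/decade.
Net: 1 zero(s) − 2 pole(s) → -20 dB/decade.

-20 dB/decade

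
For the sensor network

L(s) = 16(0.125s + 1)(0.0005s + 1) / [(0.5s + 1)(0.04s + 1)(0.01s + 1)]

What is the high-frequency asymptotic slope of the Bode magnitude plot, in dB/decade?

-20 dB/decade

Each pole contributes −20 dB/decade at high frequency; each zero contributes +20 dB/decade.
Net: 2 zero(s) − 3 pole(s) → -20 dB/decade.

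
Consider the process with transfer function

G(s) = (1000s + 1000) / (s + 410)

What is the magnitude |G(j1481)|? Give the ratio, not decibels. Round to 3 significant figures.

Substitute s = j1481:
Numerator: 1000(j1481) + 1000 = 1000 + j1481000
Denominator: (j1481) + 410 = 410 + j1481
|N| = √(1000² + 1481000²) ≈ 1.481e+06, ∠N ≈ 89.96°
|D| = √(410² + 1481²) ≈ 1536.7, ∠D ≈ 74.53°
|G| = 1.481e+06 / 1536.7 ≈ 963.75

964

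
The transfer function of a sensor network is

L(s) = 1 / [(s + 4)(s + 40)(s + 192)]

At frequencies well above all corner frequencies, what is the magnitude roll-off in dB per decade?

Each pole contributes −20 dB/decade at high frequency; each zero contributes +20 dB/decade.
Net: 0 zero(s) − 3 pole(s) → -60 dB/decade.

-60 dB/decade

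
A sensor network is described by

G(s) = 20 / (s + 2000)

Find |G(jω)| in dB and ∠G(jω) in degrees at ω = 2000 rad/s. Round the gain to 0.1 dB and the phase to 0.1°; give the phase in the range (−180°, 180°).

-43.0 dB, -45.0°

Substitute s = j2000:
Numerator: 20 = 20 + j0
Denominator: (j2000) + 2000 = 2000 + j2000
|N| = √(20² + 0²) ≈ 20, ∠N ≈ 0.00°
|D| = √(2000² + 2000²) ≈ 2828.4, ∠D ≈ 45.00°
|G| = 20 / 2828.4 ≈ 0.0070711
Gain = 20 log₁₀(0.0070711) ≈ -43.01 dB
∠G = 0.00° − 45.00° = -45.00°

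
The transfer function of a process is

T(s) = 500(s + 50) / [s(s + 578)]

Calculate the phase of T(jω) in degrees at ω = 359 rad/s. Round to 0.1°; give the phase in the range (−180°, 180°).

-39.8°

At s = jω = j359:
zero (s+50): 50 + j359 → |·| = √(50²+359²) = √131381 ≈ 362.47, ∠ = arctan(359/50) ≈ 82.07°
pole (s+578): 578 + j359 → |·| = √(578²+359²) = √462965 ≈ 680.42, ∠ = arctan(359/578) ≈ 31.84°
pole at origin: |s| = 359, ∠ = 90.00° (in denominator)
∠T = 82.07° − 121.84° = -39.77°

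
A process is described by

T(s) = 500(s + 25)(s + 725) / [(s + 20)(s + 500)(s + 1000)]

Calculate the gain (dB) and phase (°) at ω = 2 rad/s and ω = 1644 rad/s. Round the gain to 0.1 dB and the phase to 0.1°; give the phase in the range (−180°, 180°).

ω = 2: -0.9 dB, -1.3°; ω = 1644: -11.3 dB, -65.7°

At s = jω = j2:
zero (s+25): 25 + j2 → |·| = √(25²+2²) = √629 ≈ 25.08, ∠ = arctan(2/25) ≈ 4.57°
zero (s+725): 725 + j2 → |·| = √(725²+2²) = √525629 ≈ 725, ∠ = arctan(2/725) ≈ 0.16°
pole (s+20): 20 + j2 → |·| = √(20²+2²) = √404 ≈ 20.1, ∠ = arctan(2/20) ≈ 5.71°
pole (s+500): 500 + j2 → |·| = √(500²+2²) = √250004 ≈ 500, ∠ = arctan(2/500) ≈ 0.23°
pole (s+1000): 1000 + j2 → |·| = √(1000²+2²) = √1000004 ≈ 1000, ∠ = arctan(2/1000) ≈ 0.11°
|T| = 500 · 18183 / 1.005e+07 ≈ 0.90463
Gain = 20 log₁₀(0.90463) ≈ -0.87 dB
∠T = 4.73° − 6.05° = -1.32°

At s = jω = j1644:
zero (s+25): 25 + j1644 → |·| = √(25²+1644²) = √2703361 ≈ 1644.2, ∠ = arctan(1644/25) ≈ 89.13°
zero (s+725): 725 + j1644 → |·| = √(725²+1644²) = √3228361 ≈ 1796.8, ∠ = arctan(1644/725) ≈ 66.20°
pole (s+20): 20 + j1644 → |·| = √(20²+1644²) = √2703136 ≈ 1644.1, ∠ = arctan(1644/20) ≈ 89.30°
pole (s+500): 500 + j1644 → |·| = √(500²+1644²) = √2952736 ≈ 1718.4, ∠ = arctan(1644/500) ≈ 73.08°
pole (s+1000): 1000 + j1644 → |·| = √(1000²+1644²) = √3702736 ≈ 1924.2, ∠ = arctan(1644/1000) ≈ 58.69°
|T| = 500 · 2.9543e+06 / 5.4363e+09 ≈ 0.27172
Gain = 20 log₁₀(0.27172) ≈ -11.32 dB
∠T = 155.33° − 221.07° = -65.74°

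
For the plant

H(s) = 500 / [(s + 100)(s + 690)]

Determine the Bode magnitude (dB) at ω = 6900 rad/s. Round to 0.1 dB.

-99.6 dB

At s = jω = j6900:
pole (s+100): 100 + j6900 → |·| = √(100²+6900²) = √47620000 ≈ 6900.7, ∠ = arctan(6900/100) ≈ 89.17°
pole (s+690): 690 + j6900 → |·| = √(690²+6900²) = √48086100 ≈ 6934.4, ∠ = arctan(6900/690) ≈ 84.29°
|H| = 500 / 4.7852e+07 ≈ 1.0449e-05
Gain = 20 log₁₀(1.0449e-05) ≈ -99.62 dB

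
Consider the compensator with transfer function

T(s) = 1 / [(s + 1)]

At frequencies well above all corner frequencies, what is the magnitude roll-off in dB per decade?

Each pole contributes −20 dB/decade at high frequency; each zero contributes +20 dB/decade.
Net: 0 zero(s) − 1 pole(s) → -20 dB/decade.

-20 dB/decade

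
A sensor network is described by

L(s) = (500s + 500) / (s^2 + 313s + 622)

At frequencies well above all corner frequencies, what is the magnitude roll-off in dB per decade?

-20 dB/decade

Each pole contributes −20 dB/decade at high frequency; each zero contributes +20 dB/decade.
Net: 1 zero(s) − 2 pole(s) → -20 dB/decade.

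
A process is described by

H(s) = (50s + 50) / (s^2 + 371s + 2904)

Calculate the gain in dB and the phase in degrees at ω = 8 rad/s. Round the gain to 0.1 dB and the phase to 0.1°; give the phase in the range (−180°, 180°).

-20.2 dB, 36.6°

Substitute s = j8:
Numerator: 50(j8) + 50 = 50 + j400
Denominator: (j8)^2 + 371(j8) + 2904 = 2840 + j2968
|N| = √(50² + 400²) ≈ 403.11, ∠N ≈ 82.87°
|D| = √(2840² + 2968²) ≈ 4107.9, ∠D ≈ 46.26°
|H| = 403.11 / 4107.9 ≈ 0.09813
Gain = 20 log₁₀(0.09813) ≈ -20.16 dB
∠H = 82.87° − 46.26° = 36.61°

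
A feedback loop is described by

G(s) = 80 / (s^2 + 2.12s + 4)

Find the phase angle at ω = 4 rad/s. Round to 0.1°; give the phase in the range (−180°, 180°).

-144.8°

At s = jω = j4:
quadratic: (j4)² + 2.12·j4 + 4 = -12 + j8.48 → |·| ≈ 14.694, ∠ ≈ 144.75°
∠G = 0.00° − 144.75° = -144.75°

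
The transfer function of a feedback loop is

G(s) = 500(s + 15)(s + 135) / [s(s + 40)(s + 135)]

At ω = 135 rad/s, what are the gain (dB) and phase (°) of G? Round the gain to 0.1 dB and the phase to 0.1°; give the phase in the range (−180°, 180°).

At s = jω = j135:
zero (s+15): 15 + j135 → |·| = √(15²+135²) = √18450 ≈ 135.83, ∠ = arctan(135/15) ≈ 83.66°
zero (s+135): 135 + j135 → |·| = √(135²+135²) = √36450 ≈ 190.92, ∠ = arctan(135/135) ≈ 45.00°
pole (s+40): 40 + j135 → |·| = √(40²+135²) = √19825 ≈ 140.8, ∠ = arctan(135/40) ≈ 73.50°
pole (s+135): 135 + j135 → |·| = √(135²+135²) = √36450 ≈ 190.92, ∠ = arctan(135/135) ≈ 45.00°
pole at origin: |s| = 135, ∠ = 90.00° (in denominator)
|G| = 500 · 25933 / 3.629e+06 ≈ 3.573
Gain = 20 log₁₀(3.573) ≈ 11.06 dB
∠G = 128.66° − 208.50° = -79.84°

11.1 dB, -79.8°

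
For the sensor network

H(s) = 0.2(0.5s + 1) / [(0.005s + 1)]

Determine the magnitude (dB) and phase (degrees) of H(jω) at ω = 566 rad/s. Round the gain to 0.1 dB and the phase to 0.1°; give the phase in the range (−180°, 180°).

25.5 dB, 19.3°

At ω = 566 rad/s:
zero (1 + j566·0.5) = 1 + j283 → |·| ≈ 283, ∠ ≈ 89.80°
pole (1 + j566·0.005) = 1 + j2.83 → |·| ≈ 3.0015, ∠ ≈ 70.54°
|H| = 0.2 · 283 / (3.0015) ≈ 18.857
Gain = 20 log₁₀(18.857) ≈ 25.51 dB
∠H = (89.80°) − (70.54°) = 19.26°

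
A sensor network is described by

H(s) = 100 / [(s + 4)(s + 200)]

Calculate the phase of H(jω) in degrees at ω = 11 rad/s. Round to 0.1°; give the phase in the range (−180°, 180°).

-73.2°

At s = jω = j11:
pole (s+4): 4 + j11 → |·| = √(4²+11²) = √137 ≈ 11.705, ∠ = arctan(11/4) ≈ 70.02°
pole (s+200): 200 + j11 → |·| = √(200²+11²) = √40121 ≈ 200.3, ∠ = arctan(11/200) ≈ 3.15°
∠H = 0.00° − 73.17° = -73.17°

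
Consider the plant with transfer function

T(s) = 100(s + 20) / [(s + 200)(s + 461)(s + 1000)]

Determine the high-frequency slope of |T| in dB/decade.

Each pole contributes −20 dB/decade at high frequency; each zero contributes +20 dB/decade.
Net: 1 zero(s) − 3 pole(s) → -40 dB/decade.

-40 dB/decade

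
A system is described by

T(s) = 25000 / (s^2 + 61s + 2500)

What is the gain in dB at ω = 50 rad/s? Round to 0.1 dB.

At s = jω = j50:
quadratic: (j50)² + 61·j50 + 2500 = 0 + j3050 → |·| ≈ 3050, ∠ ≈ 90.00°
|T| = 25000 / 3050 ≈ 8.1967
Gain = 20 log₁₀(8.1967) ≈ 18.27 dB

18.3 dB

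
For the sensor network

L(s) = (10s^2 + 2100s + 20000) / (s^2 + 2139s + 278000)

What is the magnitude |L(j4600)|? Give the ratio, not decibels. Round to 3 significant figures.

9.18

Substitute s = j4600:
Numerator: 10(j4600)^2 + 2100(j4600) + 20000 = -211580000 + j9660000
Denominator: (j4600)^2 + 2139(j4600) + 278000 = -20882000 + j9839400
|N| = √(211580000² + 9660000²) ≈ 2.118e+08, ∠N ≈ 177.39°
|D| = √(20882000² + 9839400²) ≈ 2.3084e+07, ∠D ≈ 154.77°
|L| = 2.118e+08 / 2.3084e+07 ≈ 9.1752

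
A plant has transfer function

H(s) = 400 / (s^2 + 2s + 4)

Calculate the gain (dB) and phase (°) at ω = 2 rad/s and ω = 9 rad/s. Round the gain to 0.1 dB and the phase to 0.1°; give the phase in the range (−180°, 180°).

At s = jω = j2:
quadratic: (j2)² + 2·j2 + 4 = 0 + j4 → |·| ≈ 4, ∠ ≈ 90.00°
|H| = 400 / 4 ≈ 100
Gain = 20 log₁₀(100) ≈ 40.00 dB
∠H = 0.00° − 90.00° = -90.00°

At s = jω = j9:
quadratic: (j9)² + 2·j9 + 4 = -77 + j18 → |·| ≈ 79.076, ∠ ≈ 166.84°
|H| = 400 / 79.076 ≈ 5.0584
Gain = 20 log₁₀(5.0584) ≈ 14.08 dB
∠H = 0.00° − 166.84° = -166.84°

ω = 2: 40.0 dB, -90.0°; ω = 9: 14.1 dB, -166.8°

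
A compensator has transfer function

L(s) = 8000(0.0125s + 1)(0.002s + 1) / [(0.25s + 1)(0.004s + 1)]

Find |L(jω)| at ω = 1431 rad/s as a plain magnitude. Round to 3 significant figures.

At ω = 1431 rad/s:
zero (1 + j1431·0.0125) = 1 + j17.8875 → |·| ≈ 17.915, ∠ ≈ 86.80°
zero (1 + j1431·0.002) = 1 + j2.862 → |·| ≈ 3.0317, ∠ ≈ 70.74°
pole (1 + j1431·0.25) = 1 + j357.75 → |·| ≈ 357.75, ∠ ≈ 89.84°
pole (1 + j1431·0.004) = 1 + j5.724 → |·| ≈ 5.8107, ∠ ≈ 80.09°
|L| = 8000 · 17.915 · 3.0317 / (357.75 · 5.8107) ≈ 209.02

209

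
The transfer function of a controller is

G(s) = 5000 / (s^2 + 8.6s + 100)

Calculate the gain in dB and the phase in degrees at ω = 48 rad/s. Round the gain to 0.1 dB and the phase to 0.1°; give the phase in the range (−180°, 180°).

At s = jω = j48:
quadratic: (j48)² + 8.6·j48 + 100 = -2204 + j412.8 → |·| ≈ 2242.3, ∠ ≈ 169.39°
|G| = 5000 / 2242.3 ≈ 2.2299
Gain = 20 log₁₀(2.2299) ≈ 6.97 dB
∠G = 0.00° − 169.39° = -169.39°

7.0 dB, -169.4°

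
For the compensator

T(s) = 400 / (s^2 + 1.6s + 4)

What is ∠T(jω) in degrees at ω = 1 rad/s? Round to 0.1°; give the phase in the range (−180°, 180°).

-28.1°

At s = jω = j1:
quadratic: (j1)² + 1.6·j1 + 4 = 3 + j1.6 → |·| ≈ 3.4, ∠ ≈ 28.07°
∠T = 0.00° − 28.07° = -28.07°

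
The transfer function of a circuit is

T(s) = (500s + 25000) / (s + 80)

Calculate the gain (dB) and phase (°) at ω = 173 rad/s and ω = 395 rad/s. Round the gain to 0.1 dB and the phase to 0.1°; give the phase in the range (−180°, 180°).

ω = 173: 53.5 dB, 8.7°; ω = 395: 53.9 dB, 4.2°

Substitute s = j173:
Numerator: 500(j173) + 25000 = 25000 + j86500
Denominator: (j173) + 80 = 80 + j173
|N| = √(25000² + 86500²) ≈ 90040, ∠N ≈ 73.88°
|D| = √(80² + 173²) ≈ 190.6, ∠D ≈ 65.18°
|T| = 90040 / 190.6 ≈ 472.4
Gain = 20 log₁₀(472.4) ≈ 53.49 dB
∠T = 73.88° − 65.18° = 8.70°

Substitute s = j395:
Numerator: 500(j395) + 25000 = 25000 + j197500
Denominator: (j395) + 80 = 80 + j395
|N| = √(25000² + 197500²) ≈ 1.9908e+05, ∠N ≈ 82.79°
|D| = √(80² + 395²) ≈ 403.02, ∠D ≈ 78.55°
|T| = 1.9908e+05 / 403.02 ≈ 493.97
Gain = 20 log₁₀(493.97) ≈ 53.87 dB
∠T = 82.79° − 78.55° = 4.24°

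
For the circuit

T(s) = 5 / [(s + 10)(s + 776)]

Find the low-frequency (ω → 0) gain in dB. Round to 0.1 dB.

T(0) = 5 / (10·776) ≈ 0.00064433
20 log₁₀(0.00064433) ≈ -63.82 dB

-63.8 dB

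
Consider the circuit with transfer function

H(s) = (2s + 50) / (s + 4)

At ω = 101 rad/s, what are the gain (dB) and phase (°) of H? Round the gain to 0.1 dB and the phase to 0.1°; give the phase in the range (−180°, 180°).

6.3 dB, -11.6°

Substitute s = j101:
Numerator: 2(j101) + 50 = 50 + j202
Denominator: (j101) + 4 = 4 + j101
|N| = √(50² + 202²) ≈ 208.1, ∠N ≈ 76.10°
|D| = √(4² + 101²) ≈ 101.08, ∠D ≈ 87.73°
|H| = 208.1 / 101.08 ≈ 2.0588
Gain = 20 log₁₀(2.0588) ≈ 6.27 dB
∠H = 76.10° − 87.73° = -11.63°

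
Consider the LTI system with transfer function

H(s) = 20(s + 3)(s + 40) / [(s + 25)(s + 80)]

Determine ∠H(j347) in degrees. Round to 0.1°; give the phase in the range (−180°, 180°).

10.0°

At s = jω = j347:
zero (s+3): 3 + j347 → |·| = √(3²+347²) = √120418 ≈ 347.01, ∠ = arctan(347/3) ≈ 89.50°
zero (s+40): 40 + j347 → |·| = √(40²+347²) = √122009 ≈ 349.3, ∠ = arctan(347/40) ≈ 83.42°
pole (s+25): 25 + j347 → |·| = √(25²+347²) = √121034 ≈ 347.9, ∠ = arctan(347/25) ≈ 85.88°
pole (s+80): 80 + j347 → |·| = √(80²+347²) = √126809 ≈ 356.1, ∠ = arctan(347/80) ≈ 77.02°
∠H = 172.92° − 162.90° = 10.02°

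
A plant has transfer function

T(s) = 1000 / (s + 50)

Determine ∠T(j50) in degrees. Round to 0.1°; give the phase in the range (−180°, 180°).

-45.0°

At s = jω = j50:
pole (s+50): 50 + j50 → |·| = √(50²+50²) = √5000 ≈ 70.711, ∠ = arctan(50/50) ≈ 45.00°
∠T = 0.00° − 45.00° = -45.00°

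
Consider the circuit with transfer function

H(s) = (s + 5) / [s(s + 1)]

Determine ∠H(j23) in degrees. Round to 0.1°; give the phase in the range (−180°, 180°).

At s = jω = j23:
zero (s+5): 5 + j23 → |·| = √(5²+23²) = √554 ≈ 23.537, ∠ = arctan(23/5) ≈ 77.74°
pole (s+1): 1 + j23 → |·| = √(1²+23²) = √530 ≈ 23.022, ∠ = arctan(23/1) ≈ 87.51°
pole at origin: |s| = 23, ∠ = 90.00° (in denominator)
∠H = 77.74° − 177.51° = -99.77°

-99.8°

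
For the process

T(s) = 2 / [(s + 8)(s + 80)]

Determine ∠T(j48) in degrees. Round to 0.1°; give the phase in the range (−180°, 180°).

-111.5°

At s = jω = j48:
pole (s+8): 8 + j48 → |·| = √(8²+48²) = √2368 ≈ 48.662, ∠ = arctan(48/8) ≈ 80.54°
pole (s+80): 80 + j48 → |·| = √(80²+48²) = √8704 ≈ 93.295, ∠ = arctan(48/80) ≈ 30.96°
∠T = 0.00° − 111.50° = -111.50°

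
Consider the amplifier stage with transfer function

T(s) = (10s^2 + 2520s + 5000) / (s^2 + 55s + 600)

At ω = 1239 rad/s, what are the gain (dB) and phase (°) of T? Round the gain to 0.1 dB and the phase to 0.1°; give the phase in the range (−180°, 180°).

Substitute s = j1239:
Numerator: 10(j1239)^2 + 2520(j1239) + 5000 = -15346210 + j3122280
Denominator: (j1239)^2 + 55(j1239) + 600 = -1534521 + j68145
|N| = √(15346210² + 3122280²) ≈ 1.5661e+07, ∠N ≈ 168.50°
|D| = √(1534521² + 68145²) ≈ 1.536e+06, ∠D ≈ 177.46°
|T| = 1.5661e+07 / 1.536e+06 ≈ 10.196
Gain = 20 log₁₀(10.196) ≈ 20.17 dB
∠T = 168.50° − 177.46° = -8.96°

20.2 dB, -9.0°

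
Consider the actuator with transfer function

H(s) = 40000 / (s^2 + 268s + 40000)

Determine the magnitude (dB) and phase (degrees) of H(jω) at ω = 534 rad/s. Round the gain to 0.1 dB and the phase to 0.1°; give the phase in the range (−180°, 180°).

At s = jω = j534:
quadratic: (j534)² + 268·j534 + 40000 = -245156 + j143112 → |·| ≈ 2.8387e+05, ∠ ≈ 149.73°
|H| = 40000 / 2.8387e+05 ≈ 0.14091
Gain = 20 log₁₀(0.14091) ≈ -17.02 dB
∠H = 0.00° − 149.73° = -149.73°

-17.0 dB, -149.7°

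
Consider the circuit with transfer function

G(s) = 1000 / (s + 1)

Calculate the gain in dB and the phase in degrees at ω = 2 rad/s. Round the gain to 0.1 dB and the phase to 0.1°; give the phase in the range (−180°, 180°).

Substitute s = j2:
Numerator: 1000 = 1000 + j0
Denominator: (j2) + 1 = 1 + j2
|N| = √(1000² + 0²) ≈ 1000, ∠N ≈ 0.00°
|D| = √(1² + 2²) ≈ 2.2361, ∠D ≈ 63.43°
|G| = 1000 / 2.2361 ≈ 447.21
Gain = 20 log₁₀(447.21) ≈ 53.01 dB
∠G = 0.00° − 63.43° = -63.43°

53.0 dB, -63.4°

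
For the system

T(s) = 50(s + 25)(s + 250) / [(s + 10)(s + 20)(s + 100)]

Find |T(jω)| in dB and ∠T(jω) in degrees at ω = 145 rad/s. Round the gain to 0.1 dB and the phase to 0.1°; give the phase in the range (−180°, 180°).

-4.9 dB, -113.3°

At s = jω = j145:
zero (s+25): 25 + j145 → |·| = √(25²+145²) = √21650 ≈ 147.14, ∠ = arctan(145/25) ≈ 80.22°
zero (s+250): 250 + j145 → |·| = √(250²+145²) = √83525 ≈ 289.01, ∠ = arctan(145/250) ≈ 30.11°
pole (s+10): 10 + j145 → |·| = √(10²+145²) = √21125 ≈ 145.34, ∠ = arctan(145/10) ≈ 86.05°
pole (s+20): 20 + j145 → |·| = √(20²+145²) = √21425 ≈ 146.37, ∠ = arctan(145/20) ≈ 82.15°
pole (s+100): 100 + j145 → |·| = √(100²+145²) = √31025 ≈ 176.14, ∠ = arctan(145/100) ≈ 55.41°
|T| = 50 · 42525 / 3.7471e+06 ≈ 0.56744
Gain = 20 log₁₀(0.56744) ≈ -4.92 dB
∠T = 110.33° − 223.61° = -113.28°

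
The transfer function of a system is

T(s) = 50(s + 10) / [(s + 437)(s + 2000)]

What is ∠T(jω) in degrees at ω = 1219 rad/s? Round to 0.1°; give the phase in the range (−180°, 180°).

-12.1°

At s = jω = j1219:
zero (s+10): 10 + j1219 → |·| = √(10²+1219²) = √1486061 ≈ 1219, ∠ = arctan(1219/10) ≈ 89.53°
pole (s+437): 437 + j1219 → |·| = √(437²+1219²) = √1676930 ≈ 1295, ∠ = arctan(1219/437) ≈ 70.28°
pole (s+2000): 2000 + j1219 → |·| = √(2000²+1219²) = √5485961 ≈ 2342.2, ∠ = arctan(1219/2000) ≈ 31.36°
∠T = 89.53° − 101.64° = -12.11°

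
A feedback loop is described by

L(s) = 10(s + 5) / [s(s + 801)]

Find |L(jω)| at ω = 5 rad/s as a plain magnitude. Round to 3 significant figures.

0.0177

At s = jω = j5:
zero (s+5): 5 + j5 → |·| = √(5²+5²) = √50 ≈ 7.0711, ∠ = arctan(5/5) ≈ 45.00°
pole (s+801): 801 + j5 → |·| = √(801²+5²) = √641626 ≈ 801.02, ∠ = arctan(5/801) ≈ 0.36°
pole at origin: |s| = 5, ∠ = 90.00° (in denominator)
|L| = 10 · 7.0711 / 4005.1 ≈ 0.017655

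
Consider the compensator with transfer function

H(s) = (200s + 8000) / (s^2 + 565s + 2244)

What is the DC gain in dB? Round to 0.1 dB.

11.0 dB

H(0) = 8000 / 2244 ≈ 3.5651
20 log₁₀(3.5651) ≈ 11.04 dB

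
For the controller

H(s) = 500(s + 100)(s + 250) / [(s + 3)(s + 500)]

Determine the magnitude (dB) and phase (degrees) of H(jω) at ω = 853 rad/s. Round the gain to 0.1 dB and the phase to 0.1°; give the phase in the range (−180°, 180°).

53.1 dB, 7.6°

At s = jω = j853:
zero (s+100): 100 + j853 → |·| = √(100²+853²) = √737609 ≈ 858.84, ∠ = arctan(853/100) ≈ 83.31°
zero (s+250): 250 + j853 → |·| = √(250²+853²) = √790109 ≈ 888.88, ∠ = arctan(853/250) ≈ 73.67°
pole (s+3): 3 + j853 → |·| = √(3²+853²) = √727618 ≈ 853.01, ∠ = arctan(853/3) ≈ 89.80°
pole (s+500): 500 + j853 → |·| = √(500²+853²) = √977609 ≈ 988.74, ∠ = arctan(853/500) ≈ 59.62°
|H| = 500 · 7.6341e+05 / 8.4341e+05 ≈ 452.57
Gain = 20 log₁₀(452.57) ≈ 53.11 dB
∠H = 156.98° − 149.42° = 7.56°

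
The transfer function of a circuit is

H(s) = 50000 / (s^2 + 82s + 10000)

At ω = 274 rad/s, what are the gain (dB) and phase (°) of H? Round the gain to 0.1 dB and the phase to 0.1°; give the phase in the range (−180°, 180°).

At s = jω = j274:
quadratic: (j274)² + 82·j274 + 10000 = -65076 + j22468 → |·| ≈ 68845, ∠ ≈ 160.95°
|H| = 50000 / 68845 ≈ 0.72627
Gain = 20 log₁₀(0.72627) ≈ -2.78 dB
∠H = 0.00° − 160.95° = -160.95°

-2.8 dB, -161.0°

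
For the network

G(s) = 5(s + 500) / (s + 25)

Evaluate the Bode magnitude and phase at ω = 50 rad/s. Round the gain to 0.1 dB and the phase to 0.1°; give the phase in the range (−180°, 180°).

33.1 dB, -57.7°

At s = jω = j50:
zero (s+500): 500 + j50 → |·| = √(500²+50²) = √252500 ≈ 502.49, ∠ = arctan(50/500) ≈ 5.71°
pole (s+25): 25 + j50 → |·| = √(25²+50²) = √3125 ≈ 55.902, ∠ = arctan(50/25) ≈ 63.43°
|G| = 5 · 502.49 / 55.902 ≈ 44.944
Gain = 20 log₁₀(44.944) ≈ 33.05 dB
∠G = 5.71° − 63.43° = -57.72°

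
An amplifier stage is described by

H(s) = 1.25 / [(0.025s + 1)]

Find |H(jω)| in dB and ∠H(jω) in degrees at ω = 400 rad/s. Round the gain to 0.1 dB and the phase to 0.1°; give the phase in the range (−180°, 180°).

-18.1 dB, -84.3°

At ω = 400 rad/s:
pole (1 + j400·0.025) = 1 + j10 → |·| ≈ 10.05, ∠ ≈ 84.29°
|H| = 1.25 · 1 / (10.05) ≈ 0.12438
Gain = 20 log₁₀(0.12438) ≈ -18.10 dB
∠H = (0°) − (84.29°) = -84.29°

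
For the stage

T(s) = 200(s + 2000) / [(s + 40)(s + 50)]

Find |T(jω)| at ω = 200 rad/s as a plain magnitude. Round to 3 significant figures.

At s = jω = j200:
zero (s+2000): 2000 + j200 → |·| = √(2000²+200²) = √4040000 ≈ 2010, ∠ = arctan(200/2000) ≈ 5.71°
pole (s+40): 40 + j200 → |·| = √(40²+200²) = √41600 ≈ 203.96, ∠ = arctan(200/40) ≈ 78.69°
pole (s+50): 50 + j200 → |·| = √(50²+200²) = √42500 ≈ 206.16, ∠ = arctan(200/50) ≈ 75.96°
|T| = 200 · 2010 / 42048 ≈ 9.5605

9.56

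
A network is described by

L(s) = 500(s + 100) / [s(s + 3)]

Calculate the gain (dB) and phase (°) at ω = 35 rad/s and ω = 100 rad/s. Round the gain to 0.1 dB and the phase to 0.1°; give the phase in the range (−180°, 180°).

At s = jω = j35:
zero (s+100): 100 + j35 → |·| = √(100²+35²) = √11225 ≈ 105.95, ∠ = arctan(35/100) ≈ 19.29°
pole (s+3): 3 + j35 → |·| = √(3²+35²) = √1234 ≈ 35.128, ∠ = arctan(35/3) ≈ 85.10°
pole at origin: |s| = 35, ∠ = 90.00° (in denominator)
|L| = 500 · 105.95 / 1229.5 ≈ 43.087
Gain = 20 log₁₀(43.087) ≈ 32.69 dB
∠L = 19.29° − 175.10° = -155.81°

At s = jω = j100:
zero (s+100): 100 + j100 → |·| = √(100²+100²) = √20000 ≈ 141.42, ∠ = arctan(100/100) ≈ 45.00°
pole (s+3): 3 + j100 → |·| = √(3²+100²) = √10009 ≈ 100.04, ∠ = arctan(100/3) ≈ 88.28°
pole at origin: |s| = 100, ∠ = 90.00° (in denominator)
|L| = 500 · 141.42 / 10004 ≈ 7.0682
Gain = 20 log₁₀(7.0682) ≈ 16.99 dB
∠L = 45.00° − 178.28° = -133.28°

ω = 35: 32.7 dB, -155.8°; ω = 100: 17.0 dB, -133.3°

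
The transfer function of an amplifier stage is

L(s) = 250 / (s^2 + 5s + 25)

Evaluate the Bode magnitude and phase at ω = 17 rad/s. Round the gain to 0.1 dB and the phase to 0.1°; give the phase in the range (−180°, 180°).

-0.9 dB, -162.2°

At s = jω = j17:
quadratic: (j17)² + 5·j17 + 25 = -264 + j85 → |·| ≈ 277.35, ∠ ≈ 162.15°
|L| = 250 / 277.35 ≈ 0.90139
Gain = 20 log₁₀(0.90139) ≈ -0.90 dB
∠L = 0.00° − 162.15° = -162.15°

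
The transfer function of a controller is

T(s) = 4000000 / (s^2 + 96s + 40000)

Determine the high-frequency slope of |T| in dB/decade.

Each pole contributes −20 dB/decade at high frequency; each zero contributes +20 dB/decade.
Net: 0 zero(s) − 2 pole(s) → -40 dB/decade.

-40 dB/decade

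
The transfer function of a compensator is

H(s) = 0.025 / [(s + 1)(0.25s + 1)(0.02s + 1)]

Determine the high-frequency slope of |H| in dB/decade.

Each pole contributes −20 dB/decade at high frequency; each zero contributes +20 dB/decade.
Net: 0 zero(s) − 3 pole(s) → -60 dB/decade.

-60 dB/decade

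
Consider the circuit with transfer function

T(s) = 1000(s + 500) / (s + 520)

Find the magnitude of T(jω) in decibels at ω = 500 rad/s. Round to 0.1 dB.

At s = jω = j500:
zero (s+500): 500 + j500 → |·| = √(500²+500²) = √500000 ≈ 707.11, ∠ = arctan(500/500) ≈ 45.00°
pole (s+520): 520 + j500 → |·| = √(520²+500²) = √520400 ≈ 721.39, ∠ = arctan(500/520) ≈ 43.88°
|T| = 1000 · 707.11 / 721.39 ≈ 980.2
Gain = 20 log₁₀(980.2) ≈ 59.83 dB

59.8 dB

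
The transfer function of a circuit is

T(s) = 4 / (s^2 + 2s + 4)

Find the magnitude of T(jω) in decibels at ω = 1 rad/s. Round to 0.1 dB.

0.9 dB

At s = jω = j1:
quadratic: (j1)² + 2·j1 + 4 = 3 + j2 → |·| ≈ 3.6056, ∠ ≈ 33.69°
|T| = 4 / 3.6056 ≈ 1.1094
Gain = 20 log₁₀(1.1094) ≈ 0.90 dB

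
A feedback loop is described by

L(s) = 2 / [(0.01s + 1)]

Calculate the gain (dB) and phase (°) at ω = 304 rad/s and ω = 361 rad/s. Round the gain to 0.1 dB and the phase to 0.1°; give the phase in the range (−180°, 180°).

At ω = 304 rad/s:
pole (1 + j304·0.01) = 1 + j3.04 → |·| ≈ 3.2002, ∠ ≈ 71.79°
|L| = 2 · 1 / (3.2002) ≈ 0.62496
Gain = 20 log₁₀(0.62496) ≈ -4.08 dB
∠L = (0°) − (71.79°) = -71.79°

At ω = 361 rad/s:
pole (1 + j361·0.01) = 1 + j3.61 → |·| ≈ 3.7459, ∠ ≈ 74.52°
|L| = 2 · 1 / (3.7459) ≈ 0.53392
Gain = 20 log₁₀(0.53392) ≈ -5.45 dB
∠L = (0°) − (74.52°) = -74.52°

ω = 304: -4.1 dB, -71.8°; ω = 361: -5.5 dB, -74.5°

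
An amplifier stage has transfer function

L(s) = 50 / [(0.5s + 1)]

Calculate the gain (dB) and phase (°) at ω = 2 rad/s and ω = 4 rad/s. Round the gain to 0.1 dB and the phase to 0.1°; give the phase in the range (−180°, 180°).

ω = 2: 31.0 dB, -45.0°; ω = 4: 27.0 dB, -63.4°

At ω = 2 rad/s:
pole (1 + j2·0.5) = 1 + j1 → |·| ≈ 1.4142, ∠ ≈ 45.00°
|L| = 50 · 1 / (1.4142) ≈ 35.356
Gain = 20 log₁₀(35.356) ≈ 30.97 dB
∠L = (0°) − (45.00°) = -45.00°

At ω = 4 rad/s:
pole (1 + j4·0.5) = 1 + j2 → |·| ≈ 2.2361, ∠ ≈ 63.43°
|L| = 50 · 1 / (2.2361) ≈ 22.36
Gain = 20 log₁₀(22.36) ≈ 26.99 dB
∠L = (0°) − (63.43°) = -63.43°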